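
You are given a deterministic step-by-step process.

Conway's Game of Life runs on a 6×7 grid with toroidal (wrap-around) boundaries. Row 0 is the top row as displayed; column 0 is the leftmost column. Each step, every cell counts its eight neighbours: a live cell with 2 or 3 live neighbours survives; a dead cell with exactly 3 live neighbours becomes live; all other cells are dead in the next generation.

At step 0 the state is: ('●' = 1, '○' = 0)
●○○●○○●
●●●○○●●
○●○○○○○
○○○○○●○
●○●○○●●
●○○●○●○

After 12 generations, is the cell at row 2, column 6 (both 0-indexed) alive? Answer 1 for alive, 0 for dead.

0

0) ●○○●○○●
●●●○○●●
○●○○○○○
○○○○○●○
●○●○○●●
●○○●○●○
1) ○○○●○○○
○○●○○●○
○●●○○●○
●●○○○●○
●●○○○●○
○○●●○●○
2) ○○○●○○○
○●●●●○○
●○●○●●○
○○○○●●○
●○○○○●○
○●●●○○●
3) ●○○○○○○
○●○○○●○
○○●○○○●
○●○●○○○
●●●●○●○
●●●●●○●
4) ○○○●●●○
●●○○○○●
●●●○○○○
○○○●●○●
○○○○○●○
○○○○●●○
5) ●○○●○○○
○○○●●●●
○○●●○●○
●●●●●●●
○○○●○○●
○○○●○○●
6) ●○●●○○○
○○○○○●●
○○○○○○○
●●○○○○○
○●○○○○○
●○●●●○●
7) ●○●○○○○
○○○○○○●
●○○○○○●
●●○○○○○
○○○●○○●
●○○○●○●
8) ●●○○○●○
○●○○○○●
○●○○○○●
○●○○○○○
○●○○○●●
●●○●○●●
9) ○○○○●●○
○●●○○●●
○●●○○○○
○●●○○●●
○●○○●●○
○○○○○○○
10) ○○○○●●●
●●●●●●●
○○○●○○○
○○○●●●●
●●●○●●●
○○○○○○○
11) ○●●○○○○
●●●○○○○
○●○○○○○
○●○○○○○
●●●○○○○
○●○●○○○
12) ○○○●○○○
●○○○○○○
○○○○○○○
○○○○○○○
●○○○○○○
○○○●○○○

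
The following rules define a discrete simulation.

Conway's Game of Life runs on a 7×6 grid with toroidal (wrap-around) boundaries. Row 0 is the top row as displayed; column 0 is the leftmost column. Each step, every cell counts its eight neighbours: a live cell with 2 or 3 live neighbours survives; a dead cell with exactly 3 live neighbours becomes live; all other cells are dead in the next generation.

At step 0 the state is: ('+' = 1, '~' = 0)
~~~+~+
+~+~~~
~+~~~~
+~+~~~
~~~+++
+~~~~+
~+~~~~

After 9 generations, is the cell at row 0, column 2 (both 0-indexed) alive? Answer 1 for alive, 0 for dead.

t=0: ~~~+~+
+~+~~~
~+~~~~
+~+~~~
~~~+++
+~~~~+
~+~~~~
t=1: +++~~~
+++~~~
+~+~~~
++++++
~+~++~
+~~~~+
~~~~++
t=2: ~~++~~
~~~+~+
~~~~+~
~~~~~~
~~~~~~
+~~+~~
~~~~+~
t=3: ~~++~~
~~++~~
~~~~+~
~~~~~~
~~~~~~
~~~~~~
~~+~+~
t=4: ~+~~+~
~~+~+~
~~~+~~
~~~~~~
~~~~~~
~~~~~~
~~+~~~
t=5: ~++~~~
~~+~+~
~~~+~~
~~~~~~
~~~~~~
~~~~~~
~~~~~~
t=6: ~+++~~
~++~~~
~~~+~~
~~~~~~
~~~~~~
~~~~~~
~~~~~~
t=7: ~+~+~~
~+~~~~
~~+~~~
~~~~~~
~~~~~~
~~~~~~
~~+~~~
t=8: ~+~~~~
~+~~~~
~~~~~~
~~~~~~
~~~~~~
~~~~~~
~~+~~~
t=9: ~++~~~
~~~~~~
~~~~~~
~~~~~~
~~~~~~
~~~~~~
~~~~~~

1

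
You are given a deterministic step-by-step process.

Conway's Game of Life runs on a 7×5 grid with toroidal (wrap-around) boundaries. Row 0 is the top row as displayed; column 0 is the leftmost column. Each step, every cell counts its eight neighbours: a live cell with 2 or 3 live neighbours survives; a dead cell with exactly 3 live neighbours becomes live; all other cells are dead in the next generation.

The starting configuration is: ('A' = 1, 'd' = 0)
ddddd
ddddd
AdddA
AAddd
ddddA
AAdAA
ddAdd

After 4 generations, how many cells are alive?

[0] ddddd
ddddd
AdddA
AAddd
ddddA
AAdAA
ddAdd
[1] ddddd
ddddd
AAddA
dAddd
ddAAd
AAAAA
AAAAA
[2] AAAAA
Adddd
AAddd
dAdAA
ddddd
ddddd
ddddd
[3] AAAAA
dddAd
dAAdd
dAAdA
ddddd
ddddd
AAAAA
[4] ddddd
ddddd
AAddd
AAAAd
ddddd
AAAAA
ddddd

11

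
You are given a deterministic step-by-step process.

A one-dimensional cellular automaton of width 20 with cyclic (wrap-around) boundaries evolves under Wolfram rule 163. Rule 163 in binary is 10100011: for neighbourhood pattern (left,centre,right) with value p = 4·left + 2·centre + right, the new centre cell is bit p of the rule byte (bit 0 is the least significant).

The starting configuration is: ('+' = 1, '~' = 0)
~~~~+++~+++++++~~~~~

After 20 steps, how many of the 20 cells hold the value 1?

9

k=0  ~~~~+++~+++++++~~~~~
k=1  ++++~+~+~+++++~~++++
k=2  +++~+~+~+~+++~~+~+++
k=3  ++~+~+~+~+~+~~+~+~++
k=4  +~+~+~+~+~+~~+~+~+~+
k=5  ~+~+~+~+~+~~+~+~+~+~
k=6  +~+~+~+~+~~+~+~+~+~~
k=7  ~+~+~+~+~~+~+~+~+~~+
k=8  +~+~+~+~~+~+~+~+~~+~
k=9  ~+~+~+~~+~+~+~+~~+~+
k=10  +~+~+~~+~+~+~+~~+~+~
k=11  ~+~+~~+~+~+~+~~+~+~+
k=12  +~+~~+~+~+~+~~+~+~+~
k=13  ~+~~+~+~+~+~~+~+~+~+
k=14  +~~+~+~+~+~~+~+~+~+~
k=15  ~~+~+~+~+~~+~+~+~+~+
k=16  ~+~+~+~+~~+~+~+~+~+~
k=17  +~+~+~+~~+~+~+~+~+~~
k=18  ~+~+~+~~+~+~+~+~+~~+
k=19  +~+~+~~+~+~+~+~+~~+~
k=20  ~+~+~~+~+~+~+~+~~+~+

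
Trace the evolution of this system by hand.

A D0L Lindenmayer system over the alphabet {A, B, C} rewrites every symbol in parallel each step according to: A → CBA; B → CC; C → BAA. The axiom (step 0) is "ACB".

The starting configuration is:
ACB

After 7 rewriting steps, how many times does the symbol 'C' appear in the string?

step 0: ACB
step 1: CBABAACC
step 2: BAACCCBACCCBACBABAABAA
step 3: CCCBACBABAABAABAACCCBABAABAABAACCCBABAACCCBACCCBACBACCCBACBA
step 4: BAABAABAACCCBABAACCCBACCCBACBACCCBACBACCCBACBABAABAABAACCC…BAABAABAACCCBABAABAABAACCCBABAACCCBABAABAABAACCCBABAACCCBA  (len 164)
step 5: CCCBACBACCCBACBACCCBACBABAABAABAACCCBACCCBACBABAABAABAACCC…CBACBACCCBACBACCCBACBABAABAABAACCCBACCCBACBABAABAABAACCCBA  (len 448)
step 6: BAABAABAACCCBABAACCCBABAABAABAACCCBABAACCCBABAABAABAACCCBA…ABAABAACCCBABAACCCBACCCBACBACCCBACBACCCBACBABAABAABAACCCBA  (len 1224)
step 7: CCCBACBACCCBACBACCCBACBABAABAABAACCCBACCCBACBABAABAABAACCC…ABAABAACCCBABAACCCBACCCBACBACCCBACBACCCBACBABAABAABAACCCBA  (len 3344)

1137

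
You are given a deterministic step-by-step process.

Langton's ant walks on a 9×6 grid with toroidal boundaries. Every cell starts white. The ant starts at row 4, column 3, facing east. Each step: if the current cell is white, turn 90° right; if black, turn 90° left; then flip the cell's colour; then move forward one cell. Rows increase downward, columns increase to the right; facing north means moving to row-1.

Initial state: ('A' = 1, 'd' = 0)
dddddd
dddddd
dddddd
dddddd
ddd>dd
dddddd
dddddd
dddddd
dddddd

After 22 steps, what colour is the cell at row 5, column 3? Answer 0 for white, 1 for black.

step 0: dddddd
dddddd
dddddd
dddddd
ddd>dd
dddddd
dddddd
dddddd
dddddd
step 1: dddddd
dddddd
dddddd
dddddd
dddAdd
dddvdd
dddddd
dddddd
dddddd
step 2: dddddd
dddddd
dddddd
dddddd
dddAdd
dd<Add
dddddd
dddddd
dddddd
step 3: dddddd
dddddd
dddddd
dddddd
dd^Add
ddAAdd
dddddd
dddddd
dddddd
step 4: dddddd
dddddd
dddddd
dddddd
ddA>dd
ddAAdd
dddddd
dddddd
dddddd
step 5: dddddd
dddddd
dddddd
ddd^dd
ddAddd
ddAAdd
dddddd
dddddd
dddddd
step 6: dddddd
dddddd
dddddd
dddA>d
ddAddd
ddAAdd
dddddd
dddddd
dddddd
step 7: dddddd
dddddd
dddddd
dddAAd
ddAdvd
ddAAdd
dddddd
dddddd
dddddd
step 8: dddddd
dddddd
dddddd
dddAAd
ddA<Ad
ddAAdd
dddddd
dddddd
dddddd
step 9: dddddd
dddddd
dddddd
ddd^Ad
ddAAAd
ddAAdd
dddddd
dddddd
dddddd
step 10: dddddd
dddddd
dddddd
dd<dAd
ddAAAd
ddAAdd
dddddd
dddddd
dddddd
step 11: dddddd
dddddd
dd^ddd
ddAdAd
ddAAAd
ddAAdd
dddddd
dddddd
dddddd
step 12: dddddd
dddddd
ddA>dd
ddAdAd
ddAAAd
ddAAdd
dddddd
dddddd
dddddd
step 13: dddddd
dddddd
ddAAdd
ddAvAd
ddAAAd
ddAAdd
dddddd
dddddd
dddddd
step 14: dddddd
dddddd
ddAAdd
dd<AAd
ddAAAd
ddAAdd
dddddd
dddddd
dddddd
step 15: dddddd
dddddd
ddAAdd
dddAAd
ddvAAd
ddAAdd
dddddd
dddddd
dddddd
step 16: dddddd
dddddd
ddAAdd
dddAAd
ddd>Ad
ddAAdd
dddddd
dddddd
dddddd
step 17: dddddd
dddddd
ddAAdd
ddd^Ad
ddddAd
ddAAdd
dddddd
dddddd
dddddd
step 18: dddddd
dddddd
ddAAdd
dd<dAd
ddddAd
ddAAdd
dddddd
dddddd
dddddd
step 19: dddddd
dddddd
dd^Add
ddAdAd
ddddAd
ddAAdd
dddddd
dddddd
dddddd
step 20: dddddd
dddddd
d<dAdd
ddAdAd
ddddAd
ddAAdd
dddddd
dddddd
dddddd
step 21: dddddd
d^dddd
dAdAdd
ddAdAd
ddddAd
ddAAdd
dddddd
dddddd
dddddd
step 22: dddddd
dA>ddd
dAdAdd
ddAdAd
ddddAd
ddAAdd
dddddd
dddddd
dddddd

1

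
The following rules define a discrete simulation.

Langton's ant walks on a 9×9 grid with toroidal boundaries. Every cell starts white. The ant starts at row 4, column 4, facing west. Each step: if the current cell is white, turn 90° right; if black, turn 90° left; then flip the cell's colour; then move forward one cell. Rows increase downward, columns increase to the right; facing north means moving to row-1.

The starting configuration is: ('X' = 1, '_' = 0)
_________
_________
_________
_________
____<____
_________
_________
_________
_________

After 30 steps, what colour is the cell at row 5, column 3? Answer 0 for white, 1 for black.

step 0: _________
_________
_________
_________
____<____
_________
_________
_________
_________
step 1: _________
_________
_________
____^____
____X____
_________
_________
_________
_________
step 2: _________
_________
_________
____X>___
____X____
_________
_________
_________
_________
step 3: _________
_________
_________
____XX___
____Xv___
_________
_________
_________
_________
step 4: _________
_________
_________
____XX___
____<X___
_________
_________
_________
_________
step 5: _________
_________
_________
____XX___
_____X___
____v____
_________
_________
_________
step 6: _________
_________
_________
____XX___
_____X___
___<X____
_________
_________
_________
step 7: _________
_________
_________
____XX___
___^_X___
___XX____
_________
_________
_________
step 8: _________
_________
_________
____XX___
___X>X___
___XX____
_________
_________
_________
step 9: _________
_________
_________
____XX___
___XXX___
___Xv____
_________
_________
_________
step 10: _________
_________
_________
____XX___
___XXX___
___X_>___
_________
_________
_________
step 11: _________
_________
_________
____XX___
___XXX___
___X_X___
_____v___
_________
_________
step 12: _________
_________
_________
____XX___
___XXX___
___X_X___
____<X___
_________
_________
step 13: _________
_________
_________
____XX___
___XXX___
___X^X___
____XX___
_________
_________
step 14: _________
_________
_________
____XX___
___XXX___
___XX>___
____XX___
_________
_________
step 15: _________
_________
_________
____XX___
___XX^___
___XX____
____XX___
_________
_________
step 16: _________
_________
_________
____XX___
___X<____
___XX____
____XX___
_________
_________
step 17: _________
_________
_________
____XX___
___X_____
___Xv____
____XX___
_________
_________
step 18: _________
_________
_________
____XX___
___X_____
___X_>___
____XX___
_________
_________
step 19: _________
_________
_________
____XX___
___X_____
___X_X___
____Xv___
_________
_________
step 20: _________
_________
_________
____XX___
___X_____
___X_X___
____X_>__
_________
_________
step 21: _________
_________
_________
____XX___
___X_____
___X_X___
____X_X__
______v__
_________
step 22: _________
_________
_________
____XX___
___X_____
___X_X___
____X_X__
_____<X__
_________
step 23: _________
_________
_________
____XX___
___X_____
___X_X___
____X^X__
_____XX__
_________
step 24: _________
_________
_________
____XX___
___X_____
___X_X___
____XX>__
_____XX__
_________
step 25: _________
_________
_________
____XX___
___X_____
___X_X^__
____XX___
_____XX__
_________
step 26: _________
_________
_________
____XX___
___X_____
___X_XX>_
____XX___
_____XX__
_________
step 27: _________
_________
_________
____XX___
___X_____
___X_XXX_
____XX_v_
_____XX__
_________
step 28: _________
_________
_________
____XX___
___X_____
___X_XXX_
____XX<X_
_____XX__
_________
step 29: _________
_________
_________
____XX___
___X_____
___X_X^X_
____XXXX_
_____XX__
_________
step 30: _________
_________
_________
____XX___
___X_____
___X_<_X_
____XXXX_
_____XX__
_________

1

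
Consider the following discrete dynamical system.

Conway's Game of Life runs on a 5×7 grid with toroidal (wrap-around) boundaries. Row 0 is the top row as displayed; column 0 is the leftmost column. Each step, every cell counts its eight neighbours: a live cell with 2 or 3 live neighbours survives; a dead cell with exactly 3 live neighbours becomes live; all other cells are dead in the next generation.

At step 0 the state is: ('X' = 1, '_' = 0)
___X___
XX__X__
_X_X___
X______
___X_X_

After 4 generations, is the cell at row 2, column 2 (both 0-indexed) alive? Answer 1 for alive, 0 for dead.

gen 0: ___X___
XX__X__
_X_X___
X______
___X_X_
gen 1: __XX___
XX_XX__
_XX____
__X_X__
____X__
gen 2: _XX____
X___X__
X___X__
_XX____
__X_X__
gen 3: _XX____
X__X___
X__X___
_XX____
_______
gen 4: _XX____
X__X___
X__X___
_XX____
_______

0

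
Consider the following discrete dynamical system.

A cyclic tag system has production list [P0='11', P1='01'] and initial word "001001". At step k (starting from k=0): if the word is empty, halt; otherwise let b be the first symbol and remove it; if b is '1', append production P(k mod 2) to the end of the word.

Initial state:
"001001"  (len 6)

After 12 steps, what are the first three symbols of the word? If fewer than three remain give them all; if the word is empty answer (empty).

[0] "001001"  (len 6)
[1] "01001"  (len 5)
[2] "1001"  (len 4)
[3] "00111"  (len 5)
[4] "0111"  (len 4)
[5] "111"  (len 3)
[6] "1101"  (len 4)
[7] "10111"  (len 5)
[8] "011101"  (len 6)
[9] "11101"  (len 5)
[10] "110101"  (len 6)
[11] "1010111"  (len 7)
[12] "01011101"  (len 8)

010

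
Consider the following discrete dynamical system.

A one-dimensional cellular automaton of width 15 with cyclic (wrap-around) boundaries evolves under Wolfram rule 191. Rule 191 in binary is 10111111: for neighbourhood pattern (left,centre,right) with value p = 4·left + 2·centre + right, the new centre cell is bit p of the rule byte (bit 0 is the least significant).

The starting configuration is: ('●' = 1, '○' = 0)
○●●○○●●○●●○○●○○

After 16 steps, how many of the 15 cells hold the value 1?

12

[0] ○●●○○●●○●●○○●○○
[1] ●●○●●●○●●○●●●●●
[2] ●○●●●○●●○●●●●●●
[3] ○●●●○●●○●●●●●●●
[4] ●●●○●●○●●●●●●●○
[5] ●●○●●○●●●●●●●○●
[6] ●○●●○●●●●●●●○●●
[7] ○●●○●●●●●●●○●●●
[8] ●●○●●●●●●●○●●●○
[9] ●○●●●●●●●○●●●○●
[10] ○●●●●●●●○●●●○●●
[11] ●●●●●●●○●●●○●●○
[12] ●●●●●●○●●●○●●○●
[13] ●●●●●○●●●○●●○●●
[14] ●●●●○●●●○●●○●●●
[15] ●●●○●●●○●●○●●●●
[16] ●●○●●●○●●○●●●●●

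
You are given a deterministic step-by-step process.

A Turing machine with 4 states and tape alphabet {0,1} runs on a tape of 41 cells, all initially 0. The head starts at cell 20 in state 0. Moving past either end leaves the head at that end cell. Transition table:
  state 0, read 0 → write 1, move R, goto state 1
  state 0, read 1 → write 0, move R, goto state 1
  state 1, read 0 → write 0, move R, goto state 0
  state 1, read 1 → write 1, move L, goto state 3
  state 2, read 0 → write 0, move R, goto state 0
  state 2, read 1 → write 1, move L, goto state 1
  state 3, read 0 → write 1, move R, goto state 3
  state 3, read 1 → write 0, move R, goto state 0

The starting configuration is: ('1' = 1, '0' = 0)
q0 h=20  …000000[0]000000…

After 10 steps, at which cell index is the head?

step 0: q0 h=20  …000000[0]000000…
step 1: q1 h=21  …000001[0]000000…
step 2: q0 h=22  …000010[0]000000…
step 3: q1 h=23  …000101[0]000000…
step 4: q0 h=24  …001010[0]000000…
step 5: q1 h=25  …010101[0]000000…
step 6: q0 h=26  …101010[0]000000…
step 7: q1 h=27  …010101[0]000000…
step 8: q0 h=28  …101010[0]000000…
step 9: q1 h=29  …010101[0]000000…
step 10: q0 h=30  …101010[0]000000…

30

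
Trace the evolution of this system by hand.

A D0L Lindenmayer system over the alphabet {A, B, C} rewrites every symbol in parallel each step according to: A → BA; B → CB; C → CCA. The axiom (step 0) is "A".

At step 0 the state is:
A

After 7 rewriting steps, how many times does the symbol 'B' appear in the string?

72

gen 0: A
gen 1: BA
gen 2: CBBA
gen 3: CCACBCBBA
gen 4: CCACCABACCACBCCACBCBBA
gen 5: CCACCABACCACCABACBBACCACCABACCACBCCACCABACCACBCCACBCBBA
gen 6: CCACCABACCACCABACBBACCACCABACCACCABACBBACCACBCBBACCACCABAC…ACBCCACCABACCACCABACBBACCACCABACCACBCCACCABACCACBCCACBCBBA  (len 137)
gen 7: CCACCABACCACCABACBBACCACCABACCACCABACBBACCACBCBBACCACCABAC…ACBCCACCABACCACCABACBBACCACCABACCACBCCACCABACCACBCCACBCBBA  (len 339)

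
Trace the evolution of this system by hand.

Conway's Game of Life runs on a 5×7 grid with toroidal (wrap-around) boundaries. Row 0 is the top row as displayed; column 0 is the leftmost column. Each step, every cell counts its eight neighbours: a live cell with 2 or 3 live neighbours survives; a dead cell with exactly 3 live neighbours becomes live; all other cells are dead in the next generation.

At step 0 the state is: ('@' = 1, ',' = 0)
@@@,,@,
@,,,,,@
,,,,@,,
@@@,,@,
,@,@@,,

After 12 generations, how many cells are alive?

[0] @@@,,@,
@,,,,,@
,,,,@,,
@@@,,@,
,@,@@,,
[1] ,,@@@@,
@,,,,@@
,,,,,@,
@@@,,@,
,,,@@@,
[2] ,,@,,,,
,,,@,,,
,,,,@@,
,@@@,@,
,,,,,,,
[3] ,,,,,,,
,,,@@,,
,,,,,@,
,,@@,@,
,@,@,,,
[4] ,,@@@,,
,,,,@,,
,,@,,@,
,,@@,,,
,,,@@,,
[5] ,,@,,@,
,,@,@@,
,,@,@,,
,,@,,,,
,,,,,,,
[6] ,,,@@@,
,@@,@@,
,@@,@@,
,,,@,,,
,,,,,,,
[7] ,,@@,@,
,@,,,,@
,@,,,@,
,,@@@,,
,,,@,,,
[8] ,,@@@,,
@@,,@@@
@@,@@@,
,,@@@,,
,,,,,,,
[9] @@@@@,@
,,,,,,,
,,,,,,,
,@@,,@,
,,,,,,,
[10] @@@@,,,
@@@@,,,
,,,,,,,
,,,,,,,
,,,,@@@
[11] ,,,,,@,
@,,@,,,
,@@,,,,
,,,,,@,
@@@@@@@
[12] ,,,,,@,
,@@,,,,
,@@,,,,
,,,,,@,
@@@@,,,

10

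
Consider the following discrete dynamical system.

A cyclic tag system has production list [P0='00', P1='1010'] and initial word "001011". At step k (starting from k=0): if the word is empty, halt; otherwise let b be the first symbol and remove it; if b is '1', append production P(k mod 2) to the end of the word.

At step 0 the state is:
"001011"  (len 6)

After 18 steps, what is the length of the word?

k=0  "001011"  (len 6)
k=1  "01011"  (len 5)
k=2  "1011"  (len 4)
k=3  "01100"  (len 5)
k=4  "1100"  (len 4)
k=5  "10000"  (len 5)
k=6  "00001010"  (len 8)
k=7  "0001010"  (len 7)
k=8  "001010"  (len 6)
k=9  "01010"  (len 5)
k=10  "1010"  (len 4)
k=11  "01000"  (len 5)
k=12  "1000"  (len 4)
k=13  "00000"  (len 5)
k=14  "0000"  (len 4)
k=15  "000"  (len 3)
k=16  "00"  (len 2)
k=17  "0"  (len 1)
k=18  (halted — word empty)

0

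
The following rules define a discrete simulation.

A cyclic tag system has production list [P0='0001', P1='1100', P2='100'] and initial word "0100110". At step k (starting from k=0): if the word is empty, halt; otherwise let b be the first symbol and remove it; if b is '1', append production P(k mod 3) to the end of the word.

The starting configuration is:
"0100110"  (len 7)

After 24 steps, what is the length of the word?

gen 0: "0100110"  (len 7)
gen 1: "100110"  (len 6)
gen 2: "001101100"  (len 9)
gen 3: "01101100"  (len 8)
gen 4: "1101100"  (len 7)
gen 5: "1011001100"  (len 10)
gen 6: "011001100100"  (len 12)
gen 7: "11001100100"  (len 11)
gen 8: "10011001001100"  (len 14)
gen 9: "0011001001100100"  (len 16)
gen 10: "011001001100100"  (len 15)
gen 11: "11001001100100"  (len 14)
gen 12: "1001001100100100"  (len 16)
gen 13: "0010011001001000001"  (len 19)
gen 14: "010011001001000001"  (len 18)
gen 15: "10011001001000001"  (len 17)
gen 16: "00110010010000010001"  (len 20)
gen 17: "0110010010000010001"  (len 19)
gen 18: "110010010000010001"  (len 18)
gen 19: "100100100000100010001"  (len 21)
gen 20: "001001000001000100011100"  (len 24)
gen 21: "01001000001000100011100"  (len 23)
gen 22: "1001000001000100011100"  (len 22)
gen 23: "0010000010001000111001100"  (len 25)
gen 24: "010000010001000111001100"  (len 24)

24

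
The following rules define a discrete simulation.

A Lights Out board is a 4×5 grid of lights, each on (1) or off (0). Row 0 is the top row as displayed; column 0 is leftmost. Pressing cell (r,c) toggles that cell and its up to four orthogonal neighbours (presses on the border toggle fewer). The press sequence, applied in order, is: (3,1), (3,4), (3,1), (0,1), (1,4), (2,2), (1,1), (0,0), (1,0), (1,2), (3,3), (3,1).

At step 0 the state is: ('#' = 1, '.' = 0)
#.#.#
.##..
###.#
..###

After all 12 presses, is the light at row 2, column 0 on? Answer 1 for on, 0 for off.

step 0: #.#.#
.##..
###.#
..###
step 1: #.#.#
.##..
#.#.#
##.##
step 2: #.#.#
.##..
#.#..
##...
step 3: #.#.#
.##..
###..
..#..
step 4: .#..#
..#..
###..
..#..
step 5: .#...
..###
###.#
..#..
step 6: .#...
...##
#..##
.....
step 7: .....
#####
##.##
.....
step 8: ##...
.####
##.##
.....
step 9: .#...
#.###
.#.##
.....
step 10: .##..
##..#
.####
.....
step 11: .##..
##..#
.##.#
..###
step 12: .##..
##..#
..#.#
##.##

0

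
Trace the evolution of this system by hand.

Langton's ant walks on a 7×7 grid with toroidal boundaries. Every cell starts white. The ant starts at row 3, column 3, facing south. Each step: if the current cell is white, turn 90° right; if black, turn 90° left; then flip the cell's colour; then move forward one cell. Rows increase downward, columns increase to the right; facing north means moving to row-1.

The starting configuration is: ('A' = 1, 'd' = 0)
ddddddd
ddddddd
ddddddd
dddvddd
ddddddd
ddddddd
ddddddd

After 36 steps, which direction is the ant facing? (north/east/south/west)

north

[0] ddddddd
ddddddd
ddddddd
dddvddd
ddddddd
ddddddd
ddddddd
[1] ddddddd
ddddddd
ddddddd
dd<Addd
ddddddd
ddddddd
ddddddd
[2] ddddddd
ddddddd
dd^dddd
ddAAddd
ddddddd
ddddddd
ddddddd
[3] ddddddd
ddddddd
ddA>ddd
ddAAddd
ddddddd
ddddddd
ddddddd
[4] ddddddd
ddddddd
ddAAddd
ddAvddd
ddddddd
ddddddd
ddddddd
[5] ddddddd
ddddddd
ddAAddd
ddAd>dd
ddddddd
ddddddd
ddddddd
[6] ddddddd
ddddddd
ddAAddd
ddAdAdd
ddddvdd
ddddddd
ddddddd
[7] ddddddd
ddddddd
ddAAddd
ddAdAdd
ddd<Add
ddddddd
ddddddd
[8] ddddddd
ddddddd
ddAAddd
ddA^Add
dddAAdd
ddddddd
ddddddd
[9] ddddddd
ddddddd
ddAAddd
ddAA>dd
dddAAdd
ddddddd
ddddddd
[10] ddddddd
ddddddd
ddAA^dd
ddAAddd
dddAAdd
ddddddd
ddddddd
[11] ddddddd
ddddddd
ddAAA>d
ddAAddd
dddAAdd
ddddddd
ddddddd
[12] ddddddd
ddddddd
ddAAAAd
ddAAdvd
dddAAdd
ddddddd
ddddddd
[13] ddddddd
ddddddd
ddAAAAd
ddAA<Ad
dddAAdd
ddddddd
ddddddd
[14] ddddddd
ddddddd
ddAA^Ad
ddAAAAd
dddAAdd
ddddddd
ddddddd
[15] ddddddd
ddddddd
ddA<dAd
ddAAAAd
dddAAdd
ddddddd
ddddddd
[16] ddddddd
ddddddd
ddAddAd
ddAvAAd
dddAAdd
ddddddd
ddddddd
[17] ddddddd
ddddddd
ddAddAd
ddAd>Ad
dddAAdd
ddddddd
ddddddd
[18] ddddddd
ddddddd
ddAd^Ad
ddAddAd
dddAAdd
ddddddd
ddddddd
[19] ddddddd
ddddddd
ddAdA>d
ddAddAd
dddAAdd
ddddddd
ddddddd
[20] ddddddd
ddddd^d
ddAdAdd
ddAddAd
dddAAdd
ddddddd
ddddddd
[21] ddddddd
dddddA>
ddAdAdd
ddAddAd
dddAAdd
ddddddd
ddddddd
[22] ddddddd
dddddAA
ddAdAdv
ddAddAd
dddAAdd
ddddddd
ddddddd
[23] ddddddd
dddddAA
ddAdA<A
ddAddAd
dddAAdd
ddddddd
ddddddd
[24] ddddddd
ddddd^A
ddAdAAA
ddAddAd
dddAAdd
ddddddd
ddddddd
[25] ddddddd
dddd<dA
ddAdAAA
ddAddAd
dddAAdd
ddddddd
ddddddd
[26] dddd^dd
ddddAdA
ddAdAAA
ddAddAd
dddAAdd
ddddddd
ddddddd
[27] ddddA>d
ddddAdA
ddAdAAA
ddAddAd
dddAAdd
ddddddd
ddddddd
[28] ddddAAd
ddddAvA
ddAdAAA
ddAddAd
dddAAdd
ddddddd
ddddddd
[29] ddddAAd
dddd<AA
ddAdAAA
ddAddAd
dddAAdd
ddddddd
ddddddd
[30] ddddAAd
dddddAA
ddAdvAA
ddAddAd
dddAAdd
ddddddd
ddddddd
[31] ddddAAd
dddddAA
ddAdd>A
ddAddAd
dddAAdd
ddddddd
ddddddd
[32] ddddAAd
ddddd^A
ddAdddA
ddAddAd
dddAAdd
ddddddd
ddddddd
[33] ddddAAd
dddd<dA
ddAdddA
ddAddAd
dddAAdd
ddddddd
ddddddd
[34] dddd^Ad
ddddAdA
ddAdddA
ddAddAd
dddAAdd
ddddddd
ddddddd
[35] ddd<dAd
ddddAdA
ddAdddA
ddAddAd
dddAAdd
ddddddd
ddddddd
[36] dddAdAd
ddddAdA
ddAdddA
ddAddAd
dddAAdd
ddddddd
ddd^ddd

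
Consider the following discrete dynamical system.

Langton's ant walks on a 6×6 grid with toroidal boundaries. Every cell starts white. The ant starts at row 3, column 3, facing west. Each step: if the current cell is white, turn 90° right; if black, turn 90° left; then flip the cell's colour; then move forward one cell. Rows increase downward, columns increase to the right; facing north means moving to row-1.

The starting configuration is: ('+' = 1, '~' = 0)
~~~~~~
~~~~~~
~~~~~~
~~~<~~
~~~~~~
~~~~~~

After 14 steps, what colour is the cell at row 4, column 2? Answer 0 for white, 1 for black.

0) ~~~~~~
~~~~~~
~~~~~~
~~~<~~
~~~~~~
~~~~~~
1) ~~~~~~
~~~~~~
~~~^~~
~~~+~~
~~~~~~
~~~~~~
2) ~~~~~~
~~~~~~
~~~+>~
~~~+~~
~~~~~~
~~~~~~
3) ~~~~~~
~~~~~~
~~~++~
~~~+v~
~~~~~~
~~~~~~
4) ~~~~~~
~~~~~~
~~~++~
~~~<+~
~~~~~~
~~~~~~
5) ~~~~~~
~~~~~~
~~~++~
~~~~+~
~~~v~~
~~~~~~
6) ~~~~~~
~~~~~~
~~~++~
~~~~+~
~~<+~~
~~~~~~
7) ~~~~~~
~~~~~~
~~~++~
~~^~+~
~~++~~
~~~~~~
8) ~~~~~~
~~~~~~
~~~++~
~~+>+~
~~++~~
~~~~~~
9) ~~~~~~
~~~~~~
~~~++~
~~+++~
~~+v~~
~~~~~~
10) ~~~~~~
~~~~~~
~~~++~
~~+++~
~~+~>~
~~~~~~
11) ~~~~~~
~~~~~~
~~~++~
~~+++~
~~+~+~
~~~~v~
12) ~~~~~~
~~~~~~
~~~++~
~~+++~
~~+~+~
~~~<+~
13) ~~~~~~
~~~~~~
~~~++~
~~+++~
~~+^+~
~~~++~
14) ~~~~~~
~~~~~~
~~~++~
~~+++~
~~++>~
~~~++~

1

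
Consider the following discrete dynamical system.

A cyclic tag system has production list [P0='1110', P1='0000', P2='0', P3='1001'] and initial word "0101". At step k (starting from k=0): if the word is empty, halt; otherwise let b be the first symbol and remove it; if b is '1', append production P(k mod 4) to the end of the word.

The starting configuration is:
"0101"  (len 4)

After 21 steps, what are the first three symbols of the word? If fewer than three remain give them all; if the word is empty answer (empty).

t=0: "0101"  (len 4)
t=1: "101"  (len 3)
t=2: "010000"  (len 6)
t=3: "10000"  (len 5)
t=4: "00001001"  (len 8)
t=5: "0001001"  (len 7)
t=6: "001001"  (len 6)
t=7: "01001"  (len 5)
t=8: "1001"  (len 4)
t=9: "0011110"  (len 7)
t=10: "011110"  (len 6)
t=11: "11110"  (len 5)
t=12: "11101001"  (len 8)
t=13: "11010011110"  (len 11)
t=14: "10100111100000"  (len 14)
t=15: "01001111000000"  (len 14)
t=16: "1001111000000"  (len 13)
t=17: "0011110000001110"  (len 16)
t=18: "011110000001110"  (len 15)
t=19: "11110000001110"  (len 14)
t=20: "11100000011101001"  (len 17)
t=21: "11000000111010011110"  (len 20)

110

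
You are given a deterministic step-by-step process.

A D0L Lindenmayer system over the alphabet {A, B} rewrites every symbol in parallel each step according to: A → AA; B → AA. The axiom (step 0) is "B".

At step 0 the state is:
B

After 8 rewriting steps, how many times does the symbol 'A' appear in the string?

t=0: B
t=1: AA
t=2: AAAA
t=3: AAAAAAAA
t=4: AAAAAAAAAAAAAAAA
t=5: AAAAAAAAAAAAAAAAAAAAAAAAAAAAAAAA
t=6: AAAAAAAAAAAAAAAAAAAAAAAAAAAAAAAAAAAAAAAAAAAAAAAAAAAAAAAAAAAAAAAA
t=7: AAAAAAAAAAAAAAAAAAAAAAAAAAAAAAAAAAAAAAAAAAAAAAAAAAAAAAAAAA…AAAAAAAAAAAAAAAAAAAAAAAAAAAAAAAAAAAAAAAAAAAAAAAAAAAAAAAAAA  (len 128)
t=8: AAAAAAAAAAAAAAAAAAAAAAAAAAAAAAAAAAAAAAAAAAAAAAAAAAAAAAAAAA…AAAAAAAAAAAAAAAAAAAAAAAAAAAAAAAAAAAAAAAAAAAAAAAAAAAAAAAAAA  (len 256)

256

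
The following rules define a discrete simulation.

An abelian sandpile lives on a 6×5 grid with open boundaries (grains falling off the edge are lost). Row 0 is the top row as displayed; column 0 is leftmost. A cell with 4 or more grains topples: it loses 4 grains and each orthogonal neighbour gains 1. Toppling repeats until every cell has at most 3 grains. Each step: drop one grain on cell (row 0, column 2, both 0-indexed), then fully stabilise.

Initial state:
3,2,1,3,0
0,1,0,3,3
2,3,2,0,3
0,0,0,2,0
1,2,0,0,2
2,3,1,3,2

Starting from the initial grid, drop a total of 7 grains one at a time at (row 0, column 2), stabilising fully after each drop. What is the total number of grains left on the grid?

43

k=0  3,2,1,3,0
0,1,0,3,3
2,3,2,0,3
0,0,0,2,0
1,2,0,0,2
2,3,1,3,2
k=1  3,2,2,3,0
0,1,0,3,3
2,3,2,0,3
0,0,0,2,0
1,2,0,0,2
2,3,1,3,2
k=2  3,2,3,3,0
0,1,0,3,3
2,3,2,0,3
0,0,0,2,0
1,2,0,0,2
2,3,1,3,2
k=3  3,3,1,1,2
0,1,2,1,1
2,3,2,2,0
0,0,0,2,1
1,2,0,0,2
2,3,1,3,2
k=4  3,3,2,1,2
0,1,2,1,1
2,3,2,2,0
0,0,0,2,1
1,2,0,0,2
2,3,1,3,2
k=5  3,3,3,1,2
0,1,2,1,1
2,3,2,2,0
0,0,0,2,1
1,2,0,0,2
2,3,1,3,2
k=6  0,1,1,2,2
1,2,3,1,1
2,3,2,2,0
0,0,0,2,1
1,2,0,0,2
2,3,1,3,2
k=7  0,1,2,2,2
1,2,3,1,1
2,3,2,2,0
0,0,0,2,1
1,2,0,0,2
2,3,1,3,2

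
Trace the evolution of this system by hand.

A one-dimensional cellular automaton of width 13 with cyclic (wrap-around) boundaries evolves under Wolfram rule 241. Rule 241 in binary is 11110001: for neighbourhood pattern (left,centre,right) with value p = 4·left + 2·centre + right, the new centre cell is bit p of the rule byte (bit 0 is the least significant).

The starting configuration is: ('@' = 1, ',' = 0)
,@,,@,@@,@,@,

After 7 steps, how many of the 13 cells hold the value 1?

6

0) ,@,,@,@@,@,@,
1) ,,@,,@,@@,@,@
2) @,,@,,@,@@,@,
3) ,@,,@,,@,@@,@
4) @,@,,@,,@,@@,
5) ,@,@,,@,,@,@@
6) @,@,@,,@,,@,@
7) @@,@,@,,@,,@,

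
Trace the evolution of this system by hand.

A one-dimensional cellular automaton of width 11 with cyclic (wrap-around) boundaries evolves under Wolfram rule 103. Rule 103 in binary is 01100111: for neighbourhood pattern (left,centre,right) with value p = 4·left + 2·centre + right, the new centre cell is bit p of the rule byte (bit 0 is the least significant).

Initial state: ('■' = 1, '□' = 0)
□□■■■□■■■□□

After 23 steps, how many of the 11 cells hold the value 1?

0) □□■■■□■■■□□
1) ■■□□■■□□■□■
2) □■□■□■□■■■□
3) ■■■■■■■□□■□
4) □□□□□□■□■■■
5) □■■■■■■■□□■
6) ■□□□□□□■□■■
7) ■□■■■■■■■□□
8) ■■□□□□□□■□■
9) □■□■■■■■■■□
10) ■■■□□□□□□■□
11) □□■□■■■■■■■
12) □■■■□□□□□□■
13) ■□□■□■■■■■■
14) ■□■■■□□□□□□
15) ■■□□■□■■■■■
16) □■□■■■□□□□□
17) ■■■□□■□■■■■
18) □□■□■■■□□□□
19) ■■■■□□■□■■■
20) □□□■□■■■□□□
21) ■■■■■□□■□■■
22) □□□□■□■■■□□
23) ■■■■■■□□■□■

8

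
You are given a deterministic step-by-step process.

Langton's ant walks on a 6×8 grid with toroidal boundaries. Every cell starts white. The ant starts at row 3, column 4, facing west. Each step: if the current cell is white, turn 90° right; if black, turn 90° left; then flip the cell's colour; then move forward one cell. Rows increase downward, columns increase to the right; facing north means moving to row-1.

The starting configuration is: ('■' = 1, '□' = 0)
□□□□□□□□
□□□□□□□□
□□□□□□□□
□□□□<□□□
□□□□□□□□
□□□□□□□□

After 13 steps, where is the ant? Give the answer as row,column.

4,4

0) □□□□□□□□
□□□□□□□□
□□□□□□□□
□□□□<□□□
□□□□□□□□
□□□□□□□□
1) □□□□□□□□
□□□□□□□□
□□□□^□□□
□□□□■□□□
□□□□□□□□
□□□□□□□□
2) □□□□□□□□
□□□□□□□□
□□□□■>□□
□□□□■□□□
□□□□□□□□
□□□□□□□□
3) □□□□□□□□
□□□□□□□□
□□□□■■□□
□□□□■v□□
□□□□□□□□
□□□□□□□□
4) □□□□□□□□
□□□□□□□□
□□□□■■□□
□□□□<■□□
□□□□□□□□
□□□□□□□□
5) □□□□□□□□
□□□□□□□□
□□□□■■□□
□□□□□■□□
□□□□v□□□
□□□□□□□□
6) □□□□□□□□
□□□□□□□□
□□□□■■□□
□□□□□■□□
□□□<■□□□
□□□□□□□□
7) □□□□□□□□
□□□□□□□□
□□□□■■□□
□□□^□■□□
□□□■■□□□
□□□□□□□□
8) □□□□□□□□
□□□□□□□□
□□□□■■□□
□□□■>■□□
□□□■■□□□
□□□□□□□□
9) □□□□□□□□
□□□□□□□□
□□□□■■□□
□□□■■■□□
□□□■v□□□
□□□□□□□□
10) □□□□□□□□
□□□□□□□□
□□□□■■□□
□□□■■■□□
□□□■□>□□
□□□□□□□□
11) □□□□□□□□
□□□□□□□□
□□□□■■□□
□□□■■■□□
□□□■□■□□
□□□□□v□□
12) □□□□□□□□
□□□□□□□□
□□□□■■□□
□□□■■■□□
□□□■□■□□
□□□□<■□□
13) □□□□□□□□
□□□□□□□□
□□□□■■□□
□□□■■■□□
□□□■^■□□
□□□□■■□□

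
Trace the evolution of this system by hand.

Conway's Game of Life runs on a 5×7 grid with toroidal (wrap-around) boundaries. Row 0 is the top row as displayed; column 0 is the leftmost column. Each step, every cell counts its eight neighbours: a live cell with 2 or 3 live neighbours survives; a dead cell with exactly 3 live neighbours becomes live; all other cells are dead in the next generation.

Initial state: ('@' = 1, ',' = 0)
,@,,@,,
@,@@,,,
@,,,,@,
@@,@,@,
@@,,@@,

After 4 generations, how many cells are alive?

[0] ,@,,@,,
@,@@,,,
@,,,,@,
@@,@,@,
@@,,@@,
[1] ,,,,@@@
@,@@@,@
@,,@,,,
,,@,,@,
,,,@,@,
[2] @,@,,,,
@@@,,,,
@,,,,@,
,,@@,,@
,,,@,,,
[3] @,@@,,,
@,@,,,,
@,,@,,,
,,@@@,@
,@,@,,,
[4] @,,@,,,
@,@,,,@
@,,,@,@
@@,,@,,
@@,,,,,

13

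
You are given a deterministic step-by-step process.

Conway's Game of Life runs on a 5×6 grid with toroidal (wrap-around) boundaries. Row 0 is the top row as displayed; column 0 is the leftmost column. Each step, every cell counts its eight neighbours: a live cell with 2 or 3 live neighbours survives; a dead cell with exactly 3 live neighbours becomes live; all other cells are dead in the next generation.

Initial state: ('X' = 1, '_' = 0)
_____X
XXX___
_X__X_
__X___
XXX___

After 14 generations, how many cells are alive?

0) _____X
XXX___
_X__X_
__X___
XXX___
1) _____X
XXX__X
X__X__
X_XX__
XXX___
2) _____X
_XX_XX
___XX_
X__X_X
X_XX_X
3) ______
X_X__X
_X____
XX____
_XXX__
4) X__X__
XX____
__X__X
X_____
XXX___
5) _____X
XXX__X
_____X
X_X__X
X_X__X
6) __X_X_
_X__XX
__X_X_
____X_
____X_
7) ____X_
_XX_XX
____X_
____XX
____XX
8) X_____
____XX
X_____
___X__
___X__
9) ____XX
X____X
____XX
______
______
10) X___XX
X_____
X___XX
______
______
11) X____X
_X____
X____X
_____X
_____X
12) X____X
_X____
X____X
____XX
____XX
13) X___XX
_X____
X___XX
______
______
14) X____X
_X____
X____X
_____X
_____X

7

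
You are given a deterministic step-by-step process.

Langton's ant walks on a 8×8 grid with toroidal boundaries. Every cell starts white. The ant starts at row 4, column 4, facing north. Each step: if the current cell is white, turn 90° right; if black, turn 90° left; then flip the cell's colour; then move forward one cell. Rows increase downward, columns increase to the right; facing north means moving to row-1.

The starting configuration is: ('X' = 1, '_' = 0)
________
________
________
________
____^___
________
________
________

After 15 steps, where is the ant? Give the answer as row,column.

5,4

step 0: ________
________
________
________
____^___
________
________
________
step 1: ________
________
________
________
____X>__
________
________
________
step 2: ________
________
________
________
____XX__
_____v__
________
________
step 3: ________
________
________
________
____XX__
____<X__
________
________
step 4: ________
________
________
________
____^X__
____XX__
________
________
step 5: ________
________
________
________
___<_X__
____XX__
________
________
step 6: ________
________
________
___^____
___X_X__
____XX__
________
________
step 7: ________
________
________
___X>___
___X_X__
____XX__
________
________
step 8: ________
________
________
___XX___
___XvX__
____XX__
________
________
step 9: ________
________
________
___XX___
___<XX__
____XX__
________
________
step 10: ________
________
________
___XX___
____XX__
___vXX__
________
________
step 11: ________
________
________
___XX___
____XX__
__<XXX__
________
________
step 12: ________
________
________
___XX___
__^_XX__
__XXXX__
________
________
step 13: ________
________
________
___XX___
__X>XX__
__XXXX__
________
________
step 14: ________
________
________
___XX___
__XXXX__
__XvXX__
________
________
step 15: ________
________
________
___XX___
__XXXX__
__X_>X__
________
________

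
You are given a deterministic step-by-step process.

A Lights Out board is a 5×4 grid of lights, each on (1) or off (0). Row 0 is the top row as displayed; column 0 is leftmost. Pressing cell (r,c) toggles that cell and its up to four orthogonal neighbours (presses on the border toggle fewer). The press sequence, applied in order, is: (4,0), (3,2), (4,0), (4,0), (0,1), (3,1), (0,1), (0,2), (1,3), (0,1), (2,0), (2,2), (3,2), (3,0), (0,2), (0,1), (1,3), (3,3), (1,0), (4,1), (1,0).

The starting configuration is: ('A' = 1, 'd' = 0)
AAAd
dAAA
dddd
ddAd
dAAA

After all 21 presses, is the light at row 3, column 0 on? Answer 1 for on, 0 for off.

step 0: AAAd
dAAA
dddd
ddAd
dAAA
step 1: AAAd
dAAA
dddd
AdAd
AdAA
step 2: AAAd
dAAA
ddAd
AAdA
AddA
step 3: AAAd
dAAA
ddAd
dAdA
dAdA
step 4: AAAd
dAAA
ddAd
AAdA
AddA
step 5: dddd
ddAA
ddAd
AAdA
AddA
step 6: dddd
ddAA
dAAd
ddAA
AAdA
step 7: AAAd
dAAA
dAAd
ddAA
AAdA
step 8: AddA
dAdA
dAAd
ddAA
AAdA
step 9: Addd
dAAd
dAAA
ddAA
AAdA
step 10: dAAd
ddAd
dAAA
ddAA
AAdA
step 11: dAAd
AdAd
AdAA
AdAA
AAdA
step 12: dAAd
Addd
AAdd
AddA
AAdA
step 13: dAAd
Addd
AAAd
AAAd
AAAA
step 14: dAAd
Addd
dAAd
ddAd
dAAA
step 15: dddA
AdAd
dAAd
ddAd
dAAA
step 16: AAAA
AAAd
dAAd
ddAd
dAAA
step 17: AAAd
AAdA
dAAA
ddAd
dAAA
step 18: AAAd
AAdA
dAAd
dddA
dAAd
step 19: dAAd
dddA
AAAd
dddA
dAAd
step 20: dAAd
dddA
AAAd
dAdA
Addd
step 21: AAAd
AAdA
dAAd
dAdA
Addd

0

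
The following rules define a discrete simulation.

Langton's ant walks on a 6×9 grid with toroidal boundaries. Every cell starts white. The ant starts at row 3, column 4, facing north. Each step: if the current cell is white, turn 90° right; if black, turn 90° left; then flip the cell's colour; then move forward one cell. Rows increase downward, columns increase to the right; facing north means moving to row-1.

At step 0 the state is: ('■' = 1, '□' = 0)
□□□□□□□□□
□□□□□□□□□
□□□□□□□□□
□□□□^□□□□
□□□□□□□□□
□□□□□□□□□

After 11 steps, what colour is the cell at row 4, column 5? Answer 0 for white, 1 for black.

t=0: □□□□□□□□□
□□□□□□□□□
□□□□□□□□□
□□□□^□□□□
□□□□□□□□□
□□□□□□□□□
t=1: □□□□□□□□□
□□□□□□□□□
□□□□□□□□□
□□□□■>□□□
□□□□□□□□□
□□□□□□□□□
t=2: □□□□□□□□□
□□□□□□□□□
□□□□□□□□□
□□□□■■□□□
□□□□□v□□□
□□□□□□□□□
t=3: □□□□□□□□□
□□□□□□□□□
□□□□□□□□□
□□□□■■□□□
□□□□<■□□□
□□□□□□□□□
t=4: □□□□□□□□□
□□□□□□□□□
□□□□□□□□□
□□□□^■□□□
□□□□■■□□□
□□□□□□□□□
t=5: □□□□□□□□□
□□□□□□□□□
□□□□□□□□□
□□□<□■□□□
□□□□■■□□□
□□□□□□□□□
t=6: □□□□□□□□□
□□□□□□□□□
□□□^□□□□□
□□□■□■□□□
□□□□■■□□□
□□□□□□□□□
t=7: □□□□□□□□□
□□□□□□□□□
□□□■>□□□□
□□□■□■□□□
□□□□■■□□□
□□□□□□□□□
t=8: □□□□□□□□□
□□□□□□□□□
□□□■■□□□□
□□□■v■□□□
□□□□■■□□□
□□□□□□□□□
t=9: □□□□□□□□□
□□□□□□□□□
□□□■■□□□□
□□□<■■□□□
□□□□■■□□□
□□□□□□□□□
t=10: □□□□□□□□□
□□□□□□□□□
□□□■■□□□□
□□□□■■□□□
□□□v■■□□□
□□□□□□□□□
t=11: □□□□□□□□□
□□□□□□□□□
□□□■■□□□□
□□□□■■□□□
□□<■■■□□□
□□□□□□□□□

1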